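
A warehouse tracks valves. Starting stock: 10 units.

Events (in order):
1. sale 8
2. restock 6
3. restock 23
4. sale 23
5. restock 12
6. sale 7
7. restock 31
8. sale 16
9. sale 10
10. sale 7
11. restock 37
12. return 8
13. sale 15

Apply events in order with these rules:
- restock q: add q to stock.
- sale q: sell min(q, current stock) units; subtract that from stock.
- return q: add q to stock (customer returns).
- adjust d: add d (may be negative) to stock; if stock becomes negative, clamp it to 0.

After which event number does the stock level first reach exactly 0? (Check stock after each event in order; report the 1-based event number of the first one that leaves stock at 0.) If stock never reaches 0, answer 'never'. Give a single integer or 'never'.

Answer: never

Derivation:
Processing events:
Start: stock = 10
  Event 1 (sale 8): sell min(8,10)=8. stock: 10 - 8 = 2. total_sold = 8
  Event 2 (restock 6): 2 + 6 = 8
  Event 3 (restock 23): 8 + 23 = 31
  Event 4 (sale 23): sell min(23,31)=23. stock: 31 - 23 = 8. total_sold = 31
  Event 5 (restock 12): 8 + 12 = 20
  Event 6 (sale 7): sell min(7,20)=7. stock: 20 - 7 = 13. total_sold = 38
  Event 7 (restock 31): 13 + 31 = 44
  Event 8 (sale 16): sell min(16,44)=16. stock: 44 - 16 = 28. total_sold = 54
  Event 9 (sale 10): sell min(10,28)=10. stock: 28 - 10 = 18. total_sold = 64
  Event 10 (sale 7): sell min(7,18)=7. stock: 18 - 7 = 11. total_sold = 71
  Event 11 (restock 37): 11 + 37 = 48
  Event 12 (return 8): 48 + 8 = 56
  Event 13 (sale 15): sell min(15,56)=15. stock: 56 - 15 = 41. total_sold = 86
Final: stock = 41, total_sold = 86

Stock never reaches 0.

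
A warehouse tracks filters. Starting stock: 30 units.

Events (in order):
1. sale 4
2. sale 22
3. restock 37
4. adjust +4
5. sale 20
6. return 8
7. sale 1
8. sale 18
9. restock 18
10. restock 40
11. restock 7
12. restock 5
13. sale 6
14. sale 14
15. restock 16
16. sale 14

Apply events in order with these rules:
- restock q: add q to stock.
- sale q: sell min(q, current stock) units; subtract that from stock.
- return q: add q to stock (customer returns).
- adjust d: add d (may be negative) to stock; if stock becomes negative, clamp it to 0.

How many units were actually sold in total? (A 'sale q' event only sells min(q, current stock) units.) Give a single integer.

Answer: 99

Derivation:
Processing events:
Start: stock = 30
  Event 1 (sale 4): sell min(4,30)=4. stock: 30 - 4 = 26. total_sold = 4
  Event 2 (sale 22): sell min(22,26)=22. stock: 26 - 22 = 4. total_sold = 26
  Event 3 (restock 37): 4 + 37 = 41
  Event 4 (adjust +4): 41 + 4 = 45
  Event 5 (sale 20): sell min(20,45)=20. stock: 45 - 20 = 25. total_sold = 46
  Event 6 (return 8): 25 + 8 = 33
  Event 7 (sale 1): sell min(1,33)=1. stock: 33 - 1 = 32. total_sold = 47
  Event 8 (sale 18): sell min(18,32)=18. stock: 32 - 18 = 14. total_sold = 65
  Event 9 (restock 18): 14 + 18 = 32
  Event 10 (restock 40): 32 + 40 = 72
  Event 11 (restock 7): 72 + 7 = 79
  Event 12 (restock 5): 79 + 5 = 84
  Event 13 (sale 6): sell min(6,84)=6. stock: 84 - 6 = 78. total_sold = 71
  Event 14 (sale 14): sell min(14,78)=14. stock: 78 - 14 = 64. total_sold = 85
  Event 15 (restock 16): 64 + 16 = 80
  Event 16 (sale 14): sell min(14,80)=14. stock: 80 - 14 = 66. total_sold = 99
Final: stock = 66, total_sold = 99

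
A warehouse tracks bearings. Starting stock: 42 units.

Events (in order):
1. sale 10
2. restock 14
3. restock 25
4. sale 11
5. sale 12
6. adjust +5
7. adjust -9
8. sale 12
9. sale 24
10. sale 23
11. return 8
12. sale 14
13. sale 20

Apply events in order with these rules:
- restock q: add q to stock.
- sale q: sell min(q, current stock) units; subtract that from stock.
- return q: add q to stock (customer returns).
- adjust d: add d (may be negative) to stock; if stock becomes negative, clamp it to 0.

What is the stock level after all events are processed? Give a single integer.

Processing events:
Start: stock = 42
  Event 1 (sale 10): sell min(10,42)=10. stock: 42 - 10 = 32. total_sold = 10
  Event 2 (restock 14): 32 + 14 = 46
  Event 3 (restock 25): 46 + 25 = 71
  Event 4 (sale 11): sell min(11,71)=11. stock: 71 - 11 = 60. total_sold = 21
  Event 5 (sale 12): sell min(12,60)=12. stock: 60 - 12 = 48. total_sold = 33
  Event 6 (adjust +5): 48 + 5 = 53
  Event 7 (adjust -9): 53 + -9 = 44
  Event 8 (sale 12): sell min(12,44)=12. stock: 44 - 12 = 32. total_sold = 45
  Event 9 (sale 24): sell min(24,32)=24. stock: 32 - 24 = 8. total_sold = 69
  Event 10 (sale 23): sell min(23,8)=8. stock: 8 - 8 = 0. total_sold = 77
  Event 11 (return 8): 0 + 8 = 8
  Event 12 (sale 14): sell min(14,8)=8. stock: 8 - 8 = 0. total_sold = 85
  Event 13 (sale 20): sell min(20,0)=0. stock: 0 - 0 = 0. total_sold = 85
Final: stock = 0, total_sold = 85

Answer: 0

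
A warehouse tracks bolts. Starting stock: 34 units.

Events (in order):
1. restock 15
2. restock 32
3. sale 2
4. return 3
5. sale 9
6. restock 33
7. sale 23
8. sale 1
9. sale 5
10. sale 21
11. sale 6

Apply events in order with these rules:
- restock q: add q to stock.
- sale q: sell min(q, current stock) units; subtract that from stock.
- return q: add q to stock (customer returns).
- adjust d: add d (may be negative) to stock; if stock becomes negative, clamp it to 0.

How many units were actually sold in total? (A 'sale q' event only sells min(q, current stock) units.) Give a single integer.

Processing events:
Start: stock = 34
  Event 1 (restock 15): 34 + 15 = 49
  Event 2 (restock 32): 49 + 32 = 81
  Event 3 (sale 2): sell min(2,81)=2. stock: 81 - 2 = 79. total_sold = 2
  Event 4 (return 3): 79 + 3 = 82
  Event 5 (sale 9): sell min(9,82)=9. stock: 82 - 9 = 73. total_sold = 11
  Event 6 (restock 33): 73 + 33 = 106
  Event 7 (sale 23): sell min(23,106)=23. stock: 106 - 23 = 83. total_sold = 34
  Event 8 (sale 1): sell min(1,83)=1. stock: 83 - 1 = 82. total_sold = 35
  Event 9 (sale 5): sell min(5,82)=5. stock: 82 - 5 = 77. total_sold = 40
  Event 10 (sale 21): sell min(21,77)=21. stock: 77 - 21 = 56. total_sold = 61
  Event 11 (sale 6): sell min(6,56)=6. stock: 56 - 6 = 50. total_sold = 67
Final: stock = 50, total_sold = 67

Answer: 67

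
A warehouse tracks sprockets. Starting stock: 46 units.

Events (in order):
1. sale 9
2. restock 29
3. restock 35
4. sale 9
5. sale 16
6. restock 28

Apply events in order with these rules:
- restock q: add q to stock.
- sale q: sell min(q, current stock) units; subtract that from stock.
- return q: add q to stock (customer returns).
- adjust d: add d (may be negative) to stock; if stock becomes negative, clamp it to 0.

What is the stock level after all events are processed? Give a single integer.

Processing events:
Start: stock = 46
  Event 1 (sale 9): sell min(9,46)=9. stock: 46 - 9 = 37. total_sold = 9
  Event 2 (restock 29): 37 + 29 = 66
  Event 3 (restock 35): 66 + 35 = 101
  Event 4 (sale 9): sell min(9,101)=9. stock: 101 - 9 = 92. total_sold = 18
  Event 5 (sale 16): sell min(16,92)=16. stock: 92 - 16 = 76. total_sold = 34
  Event 6 (restock 28): 76 + 28 = 104
Final: stock = 104, total_sold = 34

Answer: 104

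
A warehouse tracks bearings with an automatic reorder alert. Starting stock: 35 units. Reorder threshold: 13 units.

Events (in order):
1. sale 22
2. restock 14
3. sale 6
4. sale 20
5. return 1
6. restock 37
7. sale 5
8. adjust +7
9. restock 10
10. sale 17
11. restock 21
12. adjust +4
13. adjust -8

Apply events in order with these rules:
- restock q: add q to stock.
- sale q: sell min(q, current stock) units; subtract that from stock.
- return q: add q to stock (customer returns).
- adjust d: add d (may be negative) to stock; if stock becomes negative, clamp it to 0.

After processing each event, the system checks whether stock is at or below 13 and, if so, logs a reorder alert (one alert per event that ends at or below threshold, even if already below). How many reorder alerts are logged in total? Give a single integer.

Processing events:
Start: stock = 35
  Event 1 (sale 22): sell min(22,35)=22. stock: 35 - 22 = 13. total_sold = 22
  Event 2 (restock 14): 13 + 14 = 27
  Event 3 (sale 6): sell min(6,27)=6. stock: 27 - 6 = 21. total_sold = 28
  Event 4 (sale 20): sell min(20,21)=20. stock: 21 - 20 = 1. total_sold = 48
  Event 5 (return 1): 1 + 1 = 2
  Event 6 (restock 37): 2 + 37 = 39
  Event 7 (sale 5): sell min(5,39)=5. stock: 39 - 5 = 34. total_sold = 53
  Event 8 (adjust +7): 34 + 7 = 41
  Event 9 (restock 10): 41 + 10 = 51
  Event 10 (sale 17): sell min(17,51)=17. stock: 51 - 17 = 34. total_sold = 70
  Event 11 (restock 21): 34 + 21 = 55
  Event 12 (adjust +4): 55 + 4 = 59
  Event 13 (adjust -8): 59 + -8 = 51
Final: stock = 51, total_sold = 70

Checking against threshold 13:
  After event 1: stock=13 <= 13 -> ALERT
  After event 2: stock=27 > 13
  After event 3: stock=21 > 13
  After event 4: stock=1 <= 13 -> ALERT
  After event 5: stock=2 <= 13 -> ALERT
  After event 6: stock=39 > 13
  After event 7: stock=34 > 13
  After event 8: stock=41 > 13
  After event 9: stock=51 > 13
  After event 10: stock=34 > 13
  After event 11: stock=55 > 13
  After event 12: stock=59 > 13
  After event 13: stock=51 > 13
Alert events: [1, 4, 5]. Count = 3

Answer: 3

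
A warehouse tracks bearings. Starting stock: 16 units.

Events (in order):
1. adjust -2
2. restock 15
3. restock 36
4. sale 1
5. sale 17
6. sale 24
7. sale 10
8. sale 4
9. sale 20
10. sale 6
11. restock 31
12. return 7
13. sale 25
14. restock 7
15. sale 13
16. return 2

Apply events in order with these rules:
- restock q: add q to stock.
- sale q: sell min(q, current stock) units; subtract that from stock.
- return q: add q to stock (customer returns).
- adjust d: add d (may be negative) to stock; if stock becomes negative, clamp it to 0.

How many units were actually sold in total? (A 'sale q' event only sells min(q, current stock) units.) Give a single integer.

Processing events:
Start: stock = 16
  Event 1 (adjust -2): 16 + -2 = 14
  Event 2 (restock 15): 14 + 15 = 29
  Event 3 (restock 36): 29 + 36 = 65
  Event 4 (sale 1): sell min(1,65)=1. stock: 65 - 1 = 64. total_sold = 1
  Event 5 (sale 17): sell min(17,64)=17. stock: 64 - 17 = 47. total_sold = 18
  Event 6 (sale 24): sell min(24,47)=24. stock: 47 - 24 = 23. total_sold = 42
  Event 7 (sale 10): sell min(10,23)=10. stock: 23 - 10 = 13. total_sold = 52
  Event 8 (sale 4): sell min(4,13)=4. stock: 13 - 4 = 9. total_sold = 56
  Event 9 (sale 20): sell min(20,9)=9. stock: 9 - 9 = 0. total_sold = 65
  Event 10 (sale 6): sell min(6,0)=0. stock: 0 - 0 = 0. total_sold = 65
  Event 11 (restock 31): 0 + 31 = 31
  Event 12 (return 7): 31 + 7 = 38
  Event 13 (sale 25): sell min(25,38)=25. stock: 38 - 25 = 13. total_sold = 90
  Event 14 (restock 7): 13 + 7 = 20
  Event 15 (sale 13): sell min(13,20)=13. stock: 20 - 13 = 7. total_sold = 103
  Event 16 (return 2): 7 + 2 = 9
Final: stock = 9, total_sold = 103

Answer: 103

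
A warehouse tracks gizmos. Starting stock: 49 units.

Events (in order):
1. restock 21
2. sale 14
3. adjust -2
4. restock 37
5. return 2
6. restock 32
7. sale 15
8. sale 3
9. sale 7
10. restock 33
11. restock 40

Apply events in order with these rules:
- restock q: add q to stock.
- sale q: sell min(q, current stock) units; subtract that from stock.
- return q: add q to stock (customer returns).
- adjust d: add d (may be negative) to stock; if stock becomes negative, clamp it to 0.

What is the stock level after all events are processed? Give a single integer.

Answer: 173

Derivation:
Processing events:
Start: stock = 49
  Event 1 (restock 21): 49 + 21 = 70
  Event 2 (sale 14): sell min(14,70)=14. stock: 70 - 14 = 56. total_sold = 14
  Event 3 (adjust -2): 56 + -2 = 54
  Event 4 (restock 37): 54 + 37 = 91
  Event 5 (return 2): 91 + 2 = 93
  Event 6 (restock 32): 93 + 32 = 125
  Event 7 (sale 15): sell min(15,125)=15. stock: 125 - 15 = 110. total_sold = 29
  Event 8 (sale 3): sell min(3,110)=3. stock: 110 - 3 = 107. total_sold = 32
  Event 9 (sale 7): sell min(7,107)=7. stock: 107 - 7 = 100. total_sold = 39
  Event 10 (restock 33): 100 + 33 = 133
  Event 11 (restock 40): 133 + 40 = 173
Final: stock = 173, total_sold = 39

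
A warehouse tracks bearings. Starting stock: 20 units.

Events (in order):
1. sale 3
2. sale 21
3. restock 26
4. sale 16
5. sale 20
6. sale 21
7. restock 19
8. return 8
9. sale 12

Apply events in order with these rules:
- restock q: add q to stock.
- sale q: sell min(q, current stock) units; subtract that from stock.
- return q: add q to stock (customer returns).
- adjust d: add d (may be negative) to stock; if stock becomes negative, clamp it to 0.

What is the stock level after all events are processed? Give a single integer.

Processing events:
Start: stock = 20
  Event 1 (sale 3): sell min(3,20)=3. stock: 20 - 3 = 17. total_sold = 3
  Event 2 (sale 21): sell min(21,17)=17. stock: 17 - 17 = 0. total_sold = 20
  Event 3 (restock 26): 0 + 26 = 26
  Event 4 (sale 16): sell min(16,26)=16. stock: 26 - 16 = 10. total_sold = 36
  Event 5 (sale 20): sell min(20,10)=10. stock: 10 - 10 = 0. total_sold = 46
  Event 6 (sale 21): sell min(21,0)=0. stock: 0 - 0 = 0. total_sold = 46
  Event 7 (restock 19): 0 + 19 = 19
  Event 8 (return 8): 19 + 8 = 27
  Event 9 (sale 12): sell min(12,27)=12. stock: 27 - 12 = 15. total_sold = 58
Final: stock = 15, total_sold = 58

Answer: 15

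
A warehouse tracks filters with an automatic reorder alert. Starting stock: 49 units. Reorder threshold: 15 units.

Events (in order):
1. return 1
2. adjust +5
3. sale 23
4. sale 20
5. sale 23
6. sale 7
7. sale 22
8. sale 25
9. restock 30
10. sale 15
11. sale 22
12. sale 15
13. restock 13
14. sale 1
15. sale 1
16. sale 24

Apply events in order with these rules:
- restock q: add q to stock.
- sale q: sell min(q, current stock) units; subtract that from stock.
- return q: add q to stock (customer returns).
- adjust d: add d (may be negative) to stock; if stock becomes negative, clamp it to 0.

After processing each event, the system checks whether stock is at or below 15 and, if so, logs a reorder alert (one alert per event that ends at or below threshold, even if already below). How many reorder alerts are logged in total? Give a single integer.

Processing events:
Start: stock = 49
  Event 1 (return 1): 49 + 1 = 50
  Event 2 (adjust +5): 50 + 5 = 55
  Event 3 (sale 23): sell min(23,55)=23. stock: 55 - 23 = 32. total_sold = 23
  Event 4 (sale 20): sell min(20,32)=20. stock: 32 - 20 = 12. total_sold = 43
  Event 5 (sale 23): sell min(23,12)=12. stock: 12 - 12 = 0. total_sold = 55
  Event 6 (sale 7): sell min(7,0)=0. stock: 0 - 0 = 0. total_sold = 55
  Event 7 (sale 22): sell min(22,0)=0. stock: 0 - 0 = 0. total_sold = 55
  Event 8 (sale 25): sell min(25,0)=0. stock: 0 - 0 = 0. total_sold = 55
  Event 9 (restock 30): 0 + 30 = 30
  Event 10 (sale 15): sell min(15,30)=15. stock: 30 - 15 = 15. total_sold = 70
  Event 11 (sale 22): sell min(22,15)=15. stock: 15 - 15 = 0. total_sold = 85
  Event 12 (sale 15): sell min(15,0)=0. stock: 0 - 0 = 0. total_sold = 85
  Event 13 (restock 13): 0 + 13 = 13
  Event 14 (sale 1): sell min(1,13)=1. stock: 13 - 1 = 12. total_sold = 86
  Event 15 (sale 1): sell min(1,12)=1. stock: 12 - 1 = 11. total_sold = 87
  Event 16 (sale 24): sell min(24,11)=11. stock: 11 - 11 = 0. total_sold = 98
Final: stock = 0, total_sold = 98

Checking against threshold 15:
  After event 1: stock=50 > 15
  After event 2: stock=55 > 15
  After event 3: stock=32 > 15
  After event 4: stock=12 <= 15 -> ALERT
  After event 5: stock=0 <= 15 -> ALERT
  After event 6: stock=0 <= 15 -> ALERT
  After event 7: stock=0 <= 15 -> ALERT
  After event 8: stock=0 <= 15 -> ALERT
  After event 9: stock=30 > 15
  After event 10: stock=15 <= 15 -> ALERT
  After event 11: stock=0 <= 15 -> ALERT
  After event 12: stock=0 <= 15 -> ALERT
  After event 13: stock=13 <= 15 -> ALERT
  After event 14: stock=12 <= 15 -> ALERT
  After event 15: stock=11 <= 15 -> ALERT
  After event 16: stock=0 <= 15 -> ALERT
Alert events: [4, 5, 6, 7, 8, 10, 11, 12, 13, 14, 15, 16]. Count = 12

Answer: 12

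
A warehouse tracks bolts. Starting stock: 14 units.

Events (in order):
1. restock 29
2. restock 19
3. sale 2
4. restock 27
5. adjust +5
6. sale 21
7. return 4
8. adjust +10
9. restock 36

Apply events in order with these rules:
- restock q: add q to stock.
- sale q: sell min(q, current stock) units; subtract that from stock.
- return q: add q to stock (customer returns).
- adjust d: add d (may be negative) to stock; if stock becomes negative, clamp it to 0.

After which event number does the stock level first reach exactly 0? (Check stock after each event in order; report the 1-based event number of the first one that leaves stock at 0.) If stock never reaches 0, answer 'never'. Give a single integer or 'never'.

Answer: never

Derivation:
Processing events:
Start: stock = 14
  Event 1 (restock 29): 14 + 29 = 43
  Event 2 (restock 19): 43 + 19 = 62
  Event 3 (sale 2): sell min(2,62)=2. stock: 62 - 2 = 60. total_sold = 2
  Event 4 (restock 27): 60 + 27 = 87
  Event 5 (adjust +5): 87 + 5 = 92
  Event 6 (sale 21): sell min(21,92)=21. stock: 92 - 21 = 71. total_sold = 23
  Event 7 (return 4): 71 + 4 = 75
  Event 8 (adjust +10): 75 + 10 = 85
  Event 9 (restock 36): 85 + 36 = 121
Final: stock = 121, total_sold = 23

Stock never reaches 0.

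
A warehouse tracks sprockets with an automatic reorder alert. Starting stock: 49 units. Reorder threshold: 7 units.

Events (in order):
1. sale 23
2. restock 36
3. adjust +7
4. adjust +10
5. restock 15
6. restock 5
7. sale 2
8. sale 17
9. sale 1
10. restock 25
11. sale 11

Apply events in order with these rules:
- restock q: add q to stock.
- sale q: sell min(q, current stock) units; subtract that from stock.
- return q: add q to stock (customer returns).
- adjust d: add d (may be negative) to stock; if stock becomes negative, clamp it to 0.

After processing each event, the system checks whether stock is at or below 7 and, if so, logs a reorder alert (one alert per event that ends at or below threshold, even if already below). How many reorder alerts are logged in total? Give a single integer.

Processing events:
Start: stock = 49
  Event 1 (sale 23): sell min(23,49)=23. stock: 49 - 23 = 26. total_sold = 23
  Event 2 (restock 36): 26 + 36 = 62
  Event 3 (adjust +7): 62 + 7 = 69
  Event 4 (adjust +10): 69 + 10 = 79
  Event 5 (restock 15): 79 + 15 = 94
  Event 6 (restock 5): 94 + 5 = 99
  Event 7 (sale 2): sell min(2,99)=2. stock: 99 - 2 = 97. total_sold = 25
  Event 8 (sale 17): sell min(17,97)=17. stock: 97 - 17 = 80. total_sold = 42
  Event 9 (sale 1): sell min(1,80)=1. stock: 80 - 1 = 79. total_sold = 43
  Event 10 (restock 25): 79 + 25 = 104
  Event 11 (sale 11): sell min(11,104)=11. stock: 104 - 11 = 93. total_sold = 54
Final: stock = 93, total_sold = 54

Checking against threshold 7:
  After event 1: stock=26 > 7
  After event 2: stock=62 > 7
  After event 3: stock=69 > 7
  After event 4: stock=79 > 7
  After event 5: stock=94 > 7
  After event 6: stock=99 > 7
  After event 7: stock=97 > 7
  After event 8: stock=80 > 7
  After event 9: stock=79 > 7
  After event 10: stock=104 > 7
  After event 11: stock=93 > 7
Alert events: []. Count = 0

Answer: 0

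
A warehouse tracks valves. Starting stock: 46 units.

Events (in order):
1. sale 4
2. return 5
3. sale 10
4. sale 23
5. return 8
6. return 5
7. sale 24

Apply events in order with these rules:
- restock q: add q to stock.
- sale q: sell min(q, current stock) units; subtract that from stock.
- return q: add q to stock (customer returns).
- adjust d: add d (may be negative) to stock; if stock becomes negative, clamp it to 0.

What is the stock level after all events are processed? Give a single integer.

Processing events:
Start: stock = 46
  Event 1 (sale 4): sell min(4,46)=4. stock: 46 - 4 = 42. total_sold = 4
  Event 2 (return 5): 42 + 5 = 47
  Event 3 (sale 10): sell min(10,47)=10. stock: 47 - 10 = 37. total_sold = 14
  Event 4 (sale 23): sell min(23,37)=23. stock: 37 - 23 = 14. total_sold = 37
  Event 5 (return 8): 14 + 8 = 22
  Event 6 (return 5): 22 + 5 = 27
  Event 7 (sale 24): sell min(24,27)=24. stock: 27 - 24 = 3. total_sold = 61
Final: stock = 3, total_sold = 61

Answer: 3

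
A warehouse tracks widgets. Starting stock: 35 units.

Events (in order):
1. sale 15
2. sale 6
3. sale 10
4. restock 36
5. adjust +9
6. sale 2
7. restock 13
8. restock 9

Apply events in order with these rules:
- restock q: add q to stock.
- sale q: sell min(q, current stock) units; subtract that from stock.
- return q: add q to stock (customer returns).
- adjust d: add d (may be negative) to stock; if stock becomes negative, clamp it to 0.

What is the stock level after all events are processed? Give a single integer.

Answer: 69

Derivation:
Processing events:
Start: stock = 35
  Event 1 (sale 15): sell min(15,35)=15. stock: 35 - 15 = 20. total_sold = 15
  Event 2 (sale 6): sell min(6,20)=6. stock: 20 - 6 = 14. total_sold = 21
  Event 3 (sale 10): sell min(10,14)=10. stock: 14 - 10 = 4. total_sold = 31
  Event 4 (restock 36): 4 + 36 = 40
  Event 5 (adjust +9): 40 + 9 = 49
  Event 6 (sale 2): sell min(2,49)=2. stock: 49 - 2 = 47. total_sold = 33
  Event 7 (restock 13): 47 + 13 = 60
  Event 8 (restock 9): 60 + 9 = 69
Final: stock = 69, total_sold = 33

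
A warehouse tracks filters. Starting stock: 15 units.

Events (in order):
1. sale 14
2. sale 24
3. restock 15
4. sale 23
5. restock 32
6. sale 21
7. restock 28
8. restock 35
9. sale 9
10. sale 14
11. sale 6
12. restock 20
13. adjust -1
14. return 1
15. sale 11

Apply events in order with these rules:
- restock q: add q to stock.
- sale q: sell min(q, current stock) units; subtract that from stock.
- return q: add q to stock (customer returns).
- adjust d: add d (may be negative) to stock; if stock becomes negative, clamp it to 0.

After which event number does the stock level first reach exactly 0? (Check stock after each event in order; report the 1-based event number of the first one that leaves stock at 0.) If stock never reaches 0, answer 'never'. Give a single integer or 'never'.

Processing events:
Start: stock = 15
  Event 1 (sale 14): sell min(14,15)=14. stock: 15 - 14 = 1. total_sold = 14
  Event 2 (sale 24): sell min(24,1)=1. stock: 1 - 1 = 0. total_sold = 15
  Event 3 (restock 15): 0 + 15 = 15
  Event 4 (sale 23): sell min(23,15)=15. stock: 15 - 15 = 0. total_sold = 30
  Event 5 (restock 32): 0 + 32 = 32
  Event 6 (sale 21): sell min(21,32)=21. stock: 32 - 21 = 11. total_sold = 51
  Event 7 (restock 28): 11 + 28 = 39
  Event 8 (restock 35): 39 + 35 = 74
  Event 9 (sale 9): sell min(9,74)=9. stock: 74 - 9 = 65. total_sold = 60
  Event 10 (sale 14): sell min(14,65)=14. stock: 65 - 14 = 51. total_sold = 74
  Event 11 (sale 6): sell min(6,51)=6. stock: 51 - 6 = 45. total_sold = 80
  Event 12 (restock 20): 45 + 20 = 65
  Event 13 (adjust -1): 65 + -1 = 64
  Event 14 (return 1): 64 + 1 = 65
  Event 15 (sale 11): sell min(11,65)=11. stock: 65 - 11 = 54. total_sold = 91
Final: stock = 54, total_sold = 91

First zero at event 2.

Answer: 2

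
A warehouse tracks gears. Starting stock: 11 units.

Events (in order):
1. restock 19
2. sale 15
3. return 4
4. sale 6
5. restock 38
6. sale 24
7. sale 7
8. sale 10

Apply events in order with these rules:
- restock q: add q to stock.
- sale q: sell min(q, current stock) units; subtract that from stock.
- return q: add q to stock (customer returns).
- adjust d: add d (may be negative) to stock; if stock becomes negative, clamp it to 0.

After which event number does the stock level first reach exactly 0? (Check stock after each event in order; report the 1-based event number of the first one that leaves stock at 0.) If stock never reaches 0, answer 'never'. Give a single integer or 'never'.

Answer: never

Derivation:
Processing events:
Start: stock = 11
  Event 1 (restock 19): 11 + 19 = 30
  Event 2 (sale 15): sell min(15,30)=15. stock: 30 - 15 = 15. total_sold = 15
  Event 3 (return 4): 15 + 4 = 19
  Event 4 (sale 6): sell min(6,19)=6. stock: 19 - 6 = 13. total_sold = 21
  Event 5 (restock 38): 13 + 38 = 51
  Event 6 (sale 24): sell min(24,51)=24. stock: 51 - 24 = 27. total_sold = 45
  Event 7 (sale 7): sell min(7,27)=7. stock: 27 - 7 = 20. total_sold = 52
  Event 8 (sale 10): sell min(10,20)=10. stock: 20 - 10 = 10. total_sold = 62
Final: stock = 10, total_sold = 62

Stock never reaches 0.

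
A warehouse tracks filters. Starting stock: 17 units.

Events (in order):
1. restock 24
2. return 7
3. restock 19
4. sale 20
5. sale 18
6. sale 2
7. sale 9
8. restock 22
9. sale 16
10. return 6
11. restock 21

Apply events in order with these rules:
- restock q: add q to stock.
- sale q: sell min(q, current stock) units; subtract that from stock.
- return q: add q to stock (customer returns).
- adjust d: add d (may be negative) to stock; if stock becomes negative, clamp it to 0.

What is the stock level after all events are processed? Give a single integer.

Answer: 51

Derivation:
Processing events:
Start: stock = 17
  Event 1 (restock 24): 17 + 24 = 41
  Event 2 (return 7): 41 + 7 = 48
  Event 3 (restock 19): 48 + 19 = 67
  Event 4 (sale 20): sell min(20,67)=20. stock: 67 - 20 = 47. total_sold = 20
  Event 5 (sale 18): sell min(18,47)=18. stock: 47 - 18 = 29. total_sold = 38
  Event 6 (sale 2): sell min(2,29)=2. stock: 29 - 2 = 27. total_sold = 40
  Event 7 (sale 9): sell min(9,27)=9. stock: 27 - 9 = 18. total_sold = 49
  Event 8 (restock 22): 18 + 22 = 40
  Event 9 (sale 16): sell min(16,40)=16. stock: 40 - 16 = 24. total_sold = 65
  Event 10 (return 6): 24 + 6 = 30
  Event 11 (restock 21): 30 + 21 = 51
Final: stock = 51, total_sold = 65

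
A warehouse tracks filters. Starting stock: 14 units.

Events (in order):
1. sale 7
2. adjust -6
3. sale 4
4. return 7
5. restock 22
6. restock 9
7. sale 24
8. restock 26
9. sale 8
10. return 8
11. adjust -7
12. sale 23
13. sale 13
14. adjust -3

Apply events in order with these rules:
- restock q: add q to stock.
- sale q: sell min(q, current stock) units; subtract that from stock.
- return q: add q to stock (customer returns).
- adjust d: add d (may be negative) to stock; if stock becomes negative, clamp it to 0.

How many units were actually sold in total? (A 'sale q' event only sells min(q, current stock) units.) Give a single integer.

Processing events:
Start: stock = 14
  Event 1 (sale 7): sell min(7,14)=7. stock: 14 - 7 = 7. total_sold = 7
  Event 2 (adjust -6): 7 + -6 = 1
  Event 3 (sale 4): sell min(4,1)=1. stock: 1 - 1 = 0. total_sold = 8
  Event 4 (return 7): 0 + 7 = 7
  Event 5 (restock 22): 7 + 22 = 29
  Event 6 (restock 9): 29 + 9 = 38
  Event 7 (sale 24): sell min(24,38)=24. stock: 38 - 24 = 14. total_sold = 32
  Event 8 (restock 26): 14 + 26 = 40
  Event 9 (sale 8): sell min(8,40)=8. stock: 40 - 8 = 32. total_sold = 40
  Event 10 (return 8): 32 + 8 = 40
  Event 11 (adjust -7): 40 + -7 = 33
  Event 12 (sale 23): sell min(23,33)=23. stock: 33 - 23 = 10. total_sold = 63
  Event 13 (sale 13): sell min(13,10)=10. stock: 10 - 10 = 0. total_sold = 73
  Event 14 (adjust -3): 0 + -3 = 0 (clamped to 0)
Final: stock = 0, total_sold = 73

Answer: 73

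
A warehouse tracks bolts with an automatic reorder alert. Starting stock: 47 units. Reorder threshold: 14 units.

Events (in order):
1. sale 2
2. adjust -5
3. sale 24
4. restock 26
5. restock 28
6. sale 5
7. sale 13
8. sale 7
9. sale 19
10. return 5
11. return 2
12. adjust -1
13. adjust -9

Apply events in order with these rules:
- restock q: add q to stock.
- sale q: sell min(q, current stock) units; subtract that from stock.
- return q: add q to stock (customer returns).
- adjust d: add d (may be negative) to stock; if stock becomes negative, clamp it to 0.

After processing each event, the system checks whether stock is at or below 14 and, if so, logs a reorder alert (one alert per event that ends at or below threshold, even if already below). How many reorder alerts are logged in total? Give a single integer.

Answer: 0

Derivation:
Processing events:
Start: stock = 47
  Event 1 (sale 2): sell min(2,47)=2. stock: 47 - 2 = 45. total_sold = 2
  Event 2 (adjust -5): 45 + -5 = 40
  Event 3 (sale 24): sell min(24,40)=24. stock: 40 - 24 = 16. total_sold = 26
  Event 4 (restock 26): 16 + 26 = 42
  Event 5 (restock 28): 42 + 28 = 70
  Event 6 (sale 5): sell min(5,70)=5. stock: 70 - 5 = 65. total_sold = 31
  Event 7 (sale 13): sell min(13,65)=13. stock: 65 - 13 = 52. total_sold = 44
  Event 8 (sale 7): sell min(7,52)=7. stock: 52 - 7 = 45. total_sold = 51
  Event 9 (sale 19): sell min(19,45)=19. stock: 45 - 19 = 26. total_sold = 70
  Event 10 (return 5): 26 + 5 = 31
  Event 11 (return 2): 31 + 2 = 33
  Event 12 (adjust -1): 33 + -1 = 32
  Event 13 (adjust -9): 32 + -9 = 23
Final: stock = 23, total_sold = 70

Checking against threshold 14:
  After event 1: stock=45 > 14
  After event 2: stock=40 > 14
  After event 3: stock=16 > 14
  After event 4: stock=42 > 14
  After event 5: stock=70 > 14
  After event 6: stock=65 > 14
  After event 7: stock=52 > 14
  After event 8: stock=45 > 14
  After event 9: stock=26 > 14
  After event 10: stock=31 > 14
  After event 11: stock=33 > 14
  After event 12: stock=32 > 14
  After event 13: stock=23 > 14
Alert events: []. Count = 0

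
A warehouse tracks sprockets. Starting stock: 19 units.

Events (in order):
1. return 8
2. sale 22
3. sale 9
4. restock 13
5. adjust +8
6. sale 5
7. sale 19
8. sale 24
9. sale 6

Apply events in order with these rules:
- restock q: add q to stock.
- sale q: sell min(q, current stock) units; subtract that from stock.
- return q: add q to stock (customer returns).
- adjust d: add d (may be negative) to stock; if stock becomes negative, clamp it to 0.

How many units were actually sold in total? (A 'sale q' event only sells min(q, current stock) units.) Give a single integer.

Answer: 48

Derivation:
Processing events:
Start: stock = 19
  Event 1 (return 8): 19 + 8 = 27
  Event 2 (sale 22): sell min(22,27)=22. stock: 27 - 22 = 5. total_sold = 22
  Event 3 (sale 9): sell min(9,5)=5. stock: 5 - 5 = 0. total_sold = 27
  Event 4 (restock 13): 0 + 13 = 13
  Event 5 (adjust +8): 13 + 8 = 21
  Event 6 (sale 5): sell min(5,21)=5. stock: 21 - 5 = 16. total_sold = 32
  Event 7 (sale 19): sell min(19,16)=16. stock: 16 - 16 = 0. total_sold = 48
  Event 8 (sale 24): sell min(24,0)=0. stock: 0 - 0 = 0. total_sold = 48
  Event 9 (sale 6): sell min(6,0)=0. stock: 0 - 0 = 0. total_sold = 48
Final: stock = 0, total_sold = 48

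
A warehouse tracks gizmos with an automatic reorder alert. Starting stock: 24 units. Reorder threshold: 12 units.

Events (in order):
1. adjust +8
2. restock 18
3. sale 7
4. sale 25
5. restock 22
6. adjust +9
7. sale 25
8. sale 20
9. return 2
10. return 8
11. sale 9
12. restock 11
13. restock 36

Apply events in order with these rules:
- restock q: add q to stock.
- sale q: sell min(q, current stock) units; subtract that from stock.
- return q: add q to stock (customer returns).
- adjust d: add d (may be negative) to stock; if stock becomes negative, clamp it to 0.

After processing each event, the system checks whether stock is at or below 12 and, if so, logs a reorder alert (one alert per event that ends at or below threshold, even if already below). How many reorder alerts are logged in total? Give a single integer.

Answer: 3

Derivation:
Processing events:
Start: stock = 24
  Event 1 (adjust +8): 24 + 8 = 32
  Event 2 (restock 18): 32 + 18 = 50
  Event 3 (sale 7): sell min(7,50)=7. stock: 50 - 7 = 43. total_sold = 7
  Event 4 (sale 25): sell min(25,43)=25. stock: 43 - 25 = 18. total_sold = 32
  Event 5 (restock 22): 18 + 22 = 40
  Event 6 (adjust +9): 40 + 9 = 49
  Event 7 (sale 25): sell min(25,49)=25. stock: 49 - 25 = 24. total_sold = 57
  Event 8 (sale 20): sell min(20,24)=20. stock: 24 - 20 = 4. total_sold = 77
  Event 9 (return 2): 4 + 2 = 6
  Event 10 (return 8): 6 + 8 = 14
  Event 11 (sale 9): sell min(9,14)=9. stock: 14 - 9 = 5. total_sold = 86
  Event 12 (restock 11): 5 + 11 = 16
  Event 13 (restock 36): 16 + 36 = 52
Final: stock = 52, total_sold = 86

Checking against threshold 12:
  After event 1: stock=32 > 12
  After event 2: stock=50 > 12
  After event 3: stock=43 > 12
  After event 4: stock=18 > 12
  After event 5: stock=40 > 12
  After event 6: stock=49 > 12
  After event 7: stock=24 > 12
  After event 8: stock=4 <= 12 -> ALERT
  After event 9: stock=6 <= 12 -> ALERT
  After event 10: stock=14 > 12
  After event 11: stock=5 <= 12 -> ALERT
  After event 12: stock=16 > 12
  After event 13: stock=52 > 12
Alert events: [8, 9, 11]. Count = 3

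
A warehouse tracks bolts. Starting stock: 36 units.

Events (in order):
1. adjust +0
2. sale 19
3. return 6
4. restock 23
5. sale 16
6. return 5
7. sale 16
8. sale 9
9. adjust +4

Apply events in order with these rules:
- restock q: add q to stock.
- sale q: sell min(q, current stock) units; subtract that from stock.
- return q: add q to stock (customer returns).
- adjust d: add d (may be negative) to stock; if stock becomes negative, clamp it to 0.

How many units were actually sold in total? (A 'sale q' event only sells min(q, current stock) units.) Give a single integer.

Answer: 60

Derivation:
Processing events:
Start: stock = 36
  Event 1 (adjust +0): 36 + 0 = 36
  Event 2 (sale 19): sell min(19,36)=19. stock: 36 - 19 = 17. total_sold = 19
  Event 3 (return 6): 17 + 6 = 23
  Event 4 (restock 23): 23 + 23 = 46
  Event 5 (sale 16): sell min(16,46)=16. stock: 46 - 16 = 30. total_sold = 35
  Event 6 (return 5): 30 + 5 = 35
  Event 7 (sale 16): sell min(16,35)=16. stock: 35 - 16 = 19. total_sold = 51
  Event 8 (sale 9): sell min(9,19)=9. stock: 19 - 9 = 10. total_sold = 60
  Event 9 (adjust +4): 10 + 4 = 14
Final: stock = 14, total_sold = 60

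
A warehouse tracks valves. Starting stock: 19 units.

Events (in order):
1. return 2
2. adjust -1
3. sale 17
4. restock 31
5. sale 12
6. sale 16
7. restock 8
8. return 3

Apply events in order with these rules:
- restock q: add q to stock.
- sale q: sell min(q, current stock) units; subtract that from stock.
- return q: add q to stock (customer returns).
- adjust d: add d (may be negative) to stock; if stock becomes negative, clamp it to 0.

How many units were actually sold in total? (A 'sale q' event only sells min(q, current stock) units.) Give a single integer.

Processing events:
Start: stock = 19
  Event 1 (return 2): 19 + 2 = 21
  Event 2 (adjust -1): 21 + -1 = 20
  Event 3 (sale 17): sell min(17,20)=17. stock: 20 - 17 = 3. total_sold = 17
  Event 4 (restock 31): 3 + 31 = 34
  Event 5 (sale 12): sell min(12,34)=12. stock: 34 - 12 = 22. total_sold = 29
  Event 6 (sale 16): sell min(16,22)=16. stock: 22 - 16 = 6. total_sold = 45
  Event 7 (restock 8): 6 + 8 = 14
  Event 8 (return 3): 14 + 3 = 17
Final: stock = 17, total_sold = 45

Answer: 45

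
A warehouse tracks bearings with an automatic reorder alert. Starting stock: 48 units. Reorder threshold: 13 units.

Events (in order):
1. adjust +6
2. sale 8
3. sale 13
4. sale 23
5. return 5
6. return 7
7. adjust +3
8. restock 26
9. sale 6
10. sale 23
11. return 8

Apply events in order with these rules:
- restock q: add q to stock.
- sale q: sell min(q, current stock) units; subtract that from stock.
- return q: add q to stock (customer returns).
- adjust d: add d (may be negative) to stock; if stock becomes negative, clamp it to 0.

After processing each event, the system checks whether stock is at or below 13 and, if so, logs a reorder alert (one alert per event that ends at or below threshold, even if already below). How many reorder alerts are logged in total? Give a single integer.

Processing events:
Start: stock = 48
  Event 1 (adjust +6): 48 + 6 = 54
  Event 2 (sale 8): sell min(8,54)=8. stock: 54 - 8 = 46. total_sold = 8
  Event 3 (sale 13): sell min(13,46)=13. stock: 46 - 13 = 33. total_sold = 21
  Event 4 (sale 23): sell min(23,33)=23. stock: 33 - 23 = 10. total_sold = 44
  Event 5 (return 5): 10 + 5 = 15
  Event 6 (return 7): 15 + 7 = 22
  Event 7 (adjust +3): 22 + 3 = 25
  Event 8 (restock 26): 25 + 26 = 51
  Event 9 (sale 6): sell min(6,51)=6. stock: 51 - 6 = 45. total_sold = 50
  Event 10 (sale 23): sell min(23,45)=23. stock: 45 - 23 = 22. total_sold = 73
  Event 11 (return 8): 22 + 8 = 30
Final: stock = 30, total_sold = 73

Checking against threshold 13:
  After event 1: stock=54 > 13
  After event 2: stock=46 > 13
  After event 3: stock=33 > 13
  After event 4: stock=10 <= 13 -> ALERT
  After event 5: stock=15 > 13
  After event 6: stock=22 > 13
  After event 7: stock=25 > 13
  After event 8: stock=51 > 13
  After event 9: stock=45 > 13
  After event 10: stock=22 > 13
  After event 11: stock=30 > 13
Alert events: [4]. Count = 1

Answer: 1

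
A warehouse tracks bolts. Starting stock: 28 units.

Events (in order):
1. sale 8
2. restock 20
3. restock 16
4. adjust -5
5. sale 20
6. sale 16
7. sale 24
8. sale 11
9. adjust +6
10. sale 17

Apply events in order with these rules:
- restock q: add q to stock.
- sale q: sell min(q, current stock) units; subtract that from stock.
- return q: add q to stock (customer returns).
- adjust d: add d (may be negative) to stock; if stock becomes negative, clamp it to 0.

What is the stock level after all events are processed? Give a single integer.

Answer: 0

Derivation:
Processing events:
Start: stock = 28
  Event 1 (sale 8): sell min(8,28)=8. stock: 28 - 8 = 20. total_sold = 8
  Event 2 (restock 20): 20 + 20 = 40
  Event 3 (restock 16): 40 + 16 = 56
  Event 4 (adjust -5): 56 + -5 = 51
  Event 5 (sale 20): sell min(20,51)=20. stock: 51 - 20 = 31. total_sold = 28
  Event 6 (sale 16): sell min(16,31)=16. stock: 31 - 16 = 15. total_sold = 44
  Event 7 (sale 24): sell min(24,15)=15. stock: 15 - 15 = 0. total_sold = 59
  Event 8 (sale 11): sell min(11,0)=0. stock: 0 - 0 = 0. total_sold = 59
  Event 9 (adjust +6): 0 + 6 = 6
  Event 10 (sale 17): sell min(17,6)=6. stock: 6 - 6 = 0. total_sold = 65
Final: stock = 0, total_sold = 65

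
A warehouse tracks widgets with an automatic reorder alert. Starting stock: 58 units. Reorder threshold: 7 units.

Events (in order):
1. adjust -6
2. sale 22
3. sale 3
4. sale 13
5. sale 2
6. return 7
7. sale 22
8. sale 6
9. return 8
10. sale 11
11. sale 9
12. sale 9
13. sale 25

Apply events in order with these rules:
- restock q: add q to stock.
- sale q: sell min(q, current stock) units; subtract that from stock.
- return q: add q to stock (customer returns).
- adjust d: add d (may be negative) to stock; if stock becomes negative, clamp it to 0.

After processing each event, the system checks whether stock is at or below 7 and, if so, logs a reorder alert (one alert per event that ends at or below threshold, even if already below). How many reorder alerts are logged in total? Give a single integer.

Processing events:
Start: stock = 58
  Event 1 (adjust -6): 58 + -6 = 52
  Event 2 (sale 22): sell min(22,52)=22. stock: 52 - 22 = 30. total_sold = 22
  Event 3 (sale 3): sell min(3,30)=3. stock: 30 - 3 = 27. total_sold = 25
  Event 4 (sale 13): sell min(13,27)=13. stock: 27 - 13 = 14. total_sold = 38
  Event 5 (sale 2): sell min(2,14)=2. stock: 14 - 2 = 12. total_sold = 40
  Event 6 (return 7): 12 + 7 = 19
  Event 7 (sale 22): sell min(22,19)=19. stock: 19 - 19 = 0. total_sold = 59
  Event 8 (sale 6): sell min(6,0)=0. stock: 0 - 0 = 0. total_sold = 59
  Event 9 (return 8): 0 + 8 = 8
  Event 10 (sale 11): sell min(11,8)=8. stock: 8 - 8 = 0. total_sold = 67
  Event 11 (sale 9): sell min(9,0)=0. stock: 0 - 0 = 0. total_sold = 67
  Event 12 (sale 9): sell min(9,0)=0. stock: 0 - 0 = 0. total_sold = 67
  Event 13 (sale 25): sell min(25,0)=0. stock: 0 - 0 = 0. total_sold = 67
Final: stock = 0, total_sold = 67

Checking against threshold 7:
  After event 1: stock=52 > 7
  After event 2: stock=30 > 7
  After event 3: stock=27 > 7
  After event 4: stock=14 > 7
  After event 5: stock=12 > 7
  After event 6: stock=19 > 7
  After event 7: stock=0 <= 7 -> ALERT
  After event 8: stock=0 <= 7 -> ALERT
  After event 9: stock=8 > 7
  After event 10: stock=0 <= 7 -> ALERT
  After event 11: stock=0 <= 7 -> ALERT
  After event 12: stock=0 <= 7 -> ALERT
  After event 13: stock=0 <= 7 -> ALERT
Alert events: [7, 8, 10, 11, 12, 13]. Count = 6

Answer: 6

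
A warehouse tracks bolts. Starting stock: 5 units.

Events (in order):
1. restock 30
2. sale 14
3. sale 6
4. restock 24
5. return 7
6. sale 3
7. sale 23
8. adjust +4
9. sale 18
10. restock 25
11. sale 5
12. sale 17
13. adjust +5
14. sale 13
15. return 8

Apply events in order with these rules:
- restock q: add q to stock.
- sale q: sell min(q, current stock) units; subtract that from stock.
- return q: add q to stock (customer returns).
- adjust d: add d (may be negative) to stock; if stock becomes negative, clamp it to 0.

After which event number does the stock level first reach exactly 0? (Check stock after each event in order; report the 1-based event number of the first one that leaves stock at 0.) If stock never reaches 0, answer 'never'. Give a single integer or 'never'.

Processing events:
Start: stock = 5
  Event 1 (restock 30): 5 + 30 = 35
  Event 2 (sale 14): sell min(14,35)=14. stock: 35 - 14 = 21. total_sold = 14
  Event 3 (sale 6): sell min(6,21)=6. stock: 21 - 6 = 15. total_sold = 20
  Event 4 (restock 24): 15 + 24 = 39
  Event 5 (return 7): 39 + 7 = 46
  Event 6 (sale 3): sell min(3,46)=3. stock: 46 - 3 = 43. total_sold = 23
  Event 7 (sale 23): sell min(23,43)=23. stock: 43 - 23 = 20. total_sold = 46
  Event 8 (adjust +4): 20 + 4 = 24
  Event 9 (sale 18): sell min(18,24)=18. stock: 24 - 18 = 6. total_sold = 64
  Event 10 (restock 25): 6 + 25 = 31
  Event 11 (sale 5): sell min(5,31)=5. stock: 31 - 5 = 26. total_sold = 69
  Event 12 (sale 17): sell min(17,26)=17. stock: 26 - 17 = 9. total_sold = 86
  Event 13 (adjust +5): 9 + 5 = 14
  Event 14 (sale 13): sell min(13,14)=13. stock: 14 - 13 = 1. total_sold = 99
  Event 15 (return 8): 1 + 8 = 9
Final: stock = 9, total_sold = 99

Stock never reaches 0.

Answer: never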